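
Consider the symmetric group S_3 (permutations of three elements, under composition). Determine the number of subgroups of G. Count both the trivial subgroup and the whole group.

|G| = 6, so by Lagrange every subgroup order divides 6. Divisors: 1, 2, 3, 6.
Subgroups by order — order 1: 1; order 2: 3; order 3: 1; order 6: 1.
Total: 1 + 3 + 1 + 1 = 6.

6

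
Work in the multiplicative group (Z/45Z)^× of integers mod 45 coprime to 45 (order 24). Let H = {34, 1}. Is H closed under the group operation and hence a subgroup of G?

34 ∈ H but its inverse 4 ∉ H, so H is not a subgroup.

No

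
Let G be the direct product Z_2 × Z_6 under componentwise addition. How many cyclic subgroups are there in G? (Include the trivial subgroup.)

Each element a generates a cyclic subgroup ⟨a⟩; distinct elements may generate the same one (a cyclic group of order d has φ(d) generators).
Cyclic subgroups by order — order 1: 1; order 2: 3; order 3: 1; order 6: 3.
Total: 8.

8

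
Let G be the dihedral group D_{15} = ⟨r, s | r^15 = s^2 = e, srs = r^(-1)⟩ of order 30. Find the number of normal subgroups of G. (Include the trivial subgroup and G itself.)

5

G has 28 subgroups. Checking conjugation-invariance by order — order 1: 1/1 normal; order 2: 0/15 normal; order 3: 1/1 normal; order 5: 1/1 normal; order 6: 0/5 normal; order 10: 0/3 normal; order 15: 1/1 normal; order 30: 1/1 normal.
Total normal subgroups: 5.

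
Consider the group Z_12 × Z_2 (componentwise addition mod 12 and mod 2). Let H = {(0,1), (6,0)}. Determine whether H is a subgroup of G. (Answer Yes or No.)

The identity (0,0) ∉ H, so H is not a subgroup.

No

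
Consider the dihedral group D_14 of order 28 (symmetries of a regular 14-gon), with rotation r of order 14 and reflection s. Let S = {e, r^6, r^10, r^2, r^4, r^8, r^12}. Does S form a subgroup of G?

|S| = 7 divides |G| = 28, consistent with Lagrange.
S contains the identity, every element's inverse is in S, and S is closed under ·: it is a subgroup.
In fact S = ⟨r^4⟩.

Yes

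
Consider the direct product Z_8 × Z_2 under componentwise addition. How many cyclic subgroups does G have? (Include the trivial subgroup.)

Group the elements of G by the cyclic subgroup they generate; each cyclic subgroup of order d accounts for φ(d) elements.
Cyclic subgroups by order — order 1: 1; order 2: 3; order 4: 2; order 8: 2.
Total: 8.

8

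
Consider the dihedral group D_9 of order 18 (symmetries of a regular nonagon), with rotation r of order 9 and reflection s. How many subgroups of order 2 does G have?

|G| = 18 and 2 | 18, so subgroups of order 2 are possible by Lagrange.
The subgroups of order 2 are: {e, r^2s}; {e, r^3s}; {e, r^4s}; {e, r^5s}; … (9 in all).
So G has 9 subgroups of order 2.

9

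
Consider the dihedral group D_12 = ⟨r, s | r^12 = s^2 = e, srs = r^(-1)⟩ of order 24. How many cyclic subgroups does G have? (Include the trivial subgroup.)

Each element a generates a cyclic subgroup ⟨a⟩; distinct elements may generate the same one (a cyclic group of order d has φ(d) generators).
Cyclic subgroups by order — order 1: 1; order 2: 13; order 3: 1; order 4: 1; order 6: 1; order 12: 1.
Total: 18.

18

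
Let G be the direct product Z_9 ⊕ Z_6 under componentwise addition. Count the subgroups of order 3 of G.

4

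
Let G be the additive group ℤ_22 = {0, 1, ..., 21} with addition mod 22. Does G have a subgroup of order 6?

No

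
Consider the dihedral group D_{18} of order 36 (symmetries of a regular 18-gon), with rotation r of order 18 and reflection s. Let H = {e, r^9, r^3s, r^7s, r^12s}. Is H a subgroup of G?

No

|H| = 5 does not divide |G| = 36, so by Lagrange H is not a subgroup.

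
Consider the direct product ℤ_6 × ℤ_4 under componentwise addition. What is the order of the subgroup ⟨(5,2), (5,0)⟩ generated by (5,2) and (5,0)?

|⟨(5,2)⟩| = 6 and |⟨(5,0)⟩| = 6, so |H| is a multiple of lcm(6, 6) = 6 and divides |G| = 24.
Closing under the operation: H = {(0,0), (0,2), (1,0), (1,2), (2,0), (2,2), (3,0), (3,2), (4,0), (4,2), (5,0), (5,2)}, so |H| = 12.

12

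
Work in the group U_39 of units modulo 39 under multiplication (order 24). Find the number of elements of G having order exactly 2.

3

The elements of order 2 are: 14, 25, 38.
That's 3.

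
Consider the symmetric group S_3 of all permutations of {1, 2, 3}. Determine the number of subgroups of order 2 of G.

3

|G| = 6 and 2 | 6, so subgroups of order 2 are possible by Lagrange.
The subgroups of order 2 are: {e, (1 2)}; {e, (1 3)}; {e, (2 3)}.
So G has 3 subgroups of order 2.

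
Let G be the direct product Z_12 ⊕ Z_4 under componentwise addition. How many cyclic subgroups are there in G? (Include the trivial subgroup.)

20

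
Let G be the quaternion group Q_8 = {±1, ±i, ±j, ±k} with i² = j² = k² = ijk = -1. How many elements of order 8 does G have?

0

No element of G has order 8 (even though 8 | 8).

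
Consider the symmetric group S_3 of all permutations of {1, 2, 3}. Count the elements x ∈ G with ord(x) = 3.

The elements of order 3 are: (1 2 3), (1 3 2).
That's 2.

2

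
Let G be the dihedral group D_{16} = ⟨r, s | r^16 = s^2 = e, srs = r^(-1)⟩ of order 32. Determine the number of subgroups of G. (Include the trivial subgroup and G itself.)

36

|G| = 32, so by Lagrange every subgroup order divides 32. Divisors: 1, 2, 4, 8, 16, 32.
Subgroups by order — order 1: 1; order 2: 17; order 4: 9; order 8: 5; order 16: 3; order 32: 1.
Total: 1 + 17 + 9 + 5 + 3 + 1 = 36.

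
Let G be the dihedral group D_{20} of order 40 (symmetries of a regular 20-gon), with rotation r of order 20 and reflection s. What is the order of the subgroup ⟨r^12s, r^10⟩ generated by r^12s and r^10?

|⟨r^12s⟩| = 2 and |⟨r^10⟩| = 2, so |H| is a multiple of lcm(2, 2) = 2 and divides |G| = 40.
Closing under the operation: H = {e, r^10, r^2s, r^12s}, so |H| = 4.

4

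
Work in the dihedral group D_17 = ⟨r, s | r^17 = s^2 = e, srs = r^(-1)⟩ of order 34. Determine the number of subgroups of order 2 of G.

17

|G| = 34 and 2 | 34, so subgroups of order 2 are possible by Lagrange.
The subgroups of order 2 are: {e, r^10s}; {e, r^11s}; {e, r^12s}; {e, r^13s}; … (17 in all).
So G has 17 subgroups of order 2.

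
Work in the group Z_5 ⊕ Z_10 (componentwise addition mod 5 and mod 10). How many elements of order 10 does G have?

An element (a,b) has order lcm(ord(a), ord(b)); count pairs with lcm equal to 10.
Enumerating gives 24 such elements.

24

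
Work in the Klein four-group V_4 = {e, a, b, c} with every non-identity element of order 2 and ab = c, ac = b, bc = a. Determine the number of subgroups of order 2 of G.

3

|G| = 4 and 2 | 4, so subgroups of order 2 are possible by Lagrange.
The subgroups of order 2 are: {e, a}; {e, b}; {e, c}.
So G has 3 subgroups of order 2.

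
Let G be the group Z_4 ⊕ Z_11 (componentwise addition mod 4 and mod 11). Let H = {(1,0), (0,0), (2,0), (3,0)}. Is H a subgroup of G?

Yes

|H| = 4 divides |G| = 44, consistent with Lagrange.
H contains the identity, every element's inverse is in H, and H is closed under +: it is a subgroup.
In fact H = ⟨(1,0)⟩.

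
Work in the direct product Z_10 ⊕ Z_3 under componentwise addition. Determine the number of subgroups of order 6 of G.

|G| = 30 and 6 | 30, so subgroups of order 6 are possible by Lagrange.
The subgroups of order 6 are: {(0,0), (0,1), (0,2), (5,0), (5,1), (5,2)}.
So G has 1 subgroup of order 6.

1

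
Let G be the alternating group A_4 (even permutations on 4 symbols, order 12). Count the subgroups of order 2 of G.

|G| = 12 and 2 | 12, so subgroups of order 2 are possible by Lagrange.
The subgroups of order 2 are: {e, (1 2)(3 4)}; {e, (1 3)(2 4)}; {e, (1 4)(2 3)}.
So G has 3 subgroups of order 2.

3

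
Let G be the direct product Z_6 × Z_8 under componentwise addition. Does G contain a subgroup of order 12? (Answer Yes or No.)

12 | 48. A subgroup of order 12 is {(0,0), (0,2), (0,4), (0,6), (2,0), (2,2), (2,4), (2,6), (4,0), (4,2), (4,4), (4,6)}.

Yes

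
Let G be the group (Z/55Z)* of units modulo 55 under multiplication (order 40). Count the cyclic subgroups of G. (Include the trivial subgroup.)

12

A cyclic subgroup of order d is generated by each of its φ(d) elements of order d, so the cyclic subgroups of order d number (#elements of order d)/φ(d).
Cyclic subgroups by order — order 1: 1; order 2: 3; order 4: 2; order 5: 1; order 10: 3; order 20: 2.
Total: 12.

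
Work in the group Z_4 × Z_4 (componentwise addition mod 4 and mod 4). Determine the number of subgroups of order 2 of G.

3

|G| = 16 and 2 | 16, so subgroups of order 2 are possible by Lagrange.
The subgroups of order 2 are: {(0,0), (0,2)}; {(0,0), (2,0)}; {(0,0), (2,2)}.
So G has 3 subgroups of order 2.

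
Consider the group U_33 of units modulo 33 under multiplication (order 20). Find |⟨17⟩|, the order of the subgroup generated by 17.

Compute successive powers of 17 mod 33: 17, 25, 29, 31, 32, 16, 8, 4, …; 17^10 ≡ 1 (mod 33).
So |⟨17⟩| = 10.

10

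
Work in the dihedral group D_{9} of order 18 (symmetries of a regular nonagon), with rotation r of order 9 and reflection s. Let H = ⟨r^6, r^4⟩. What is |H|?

9

|⟨r^6⟩| = 3 and |⟨r^4⟩| = 9, so |H| is a multiple of lcm(3, 9) = 9 and divides |G| = 18.
Closing under the operation: H = {e, r, r^2, r^3, r^4, r^5, r^6, r^7, r^8}, so |H| = 9.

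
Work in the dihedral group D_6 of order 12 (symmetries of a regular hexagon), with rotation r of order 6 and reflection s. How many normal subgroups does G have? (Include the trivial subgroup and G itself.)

7

G has 16 subgroups. Checking conjugation-invariance by order — order 1: 1/1 normal; order 2: 1/7 normal; order 3: 1/1 normal; order 4: 0/3 normal; order 6: 3/3 normal; order 12: 1/1 normal.
Total normal subgroups: 7.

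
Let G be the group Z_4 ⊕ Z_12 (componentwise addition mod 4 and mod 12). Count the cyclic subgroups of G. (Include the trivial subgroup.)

Each element a generates a cyclic subgroup ⟨a⟩; distinct elements may generate the same one (a cyclic group of order d has φ(d) generators).
Cyclic subgroups by order — order 1: 1; order 2: 3; order 3: 1; order 4: 6; order 6: 3; order 12: 6.
Total: 20.

20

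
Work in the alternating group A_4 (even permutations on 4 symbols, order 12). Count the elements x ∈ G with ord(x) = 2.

3

The elements of order 2 are: (1 2)(3 4), (1 3)(2 4), (1 4)(2 3).
That's 3.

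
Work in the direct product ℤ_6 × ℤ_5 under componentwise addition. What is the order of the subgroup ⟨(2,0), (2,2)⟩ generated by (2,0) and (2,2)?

|⟨(2,0)⟩| = 3 and |⟨(2,2)⟩| = 15, so |H| is a multiple of lcm(3, 15) = 15 and divides |G| = 30.
Closing under the operation: H = {(0,0), (0,1), (0,2), (0,3), (0,4), (2,0), (2,1), (2,2), (2,3), (2,4), (4,0), (4,1), (4,2), (4,3), (4,4)}, so |H| = 15.

15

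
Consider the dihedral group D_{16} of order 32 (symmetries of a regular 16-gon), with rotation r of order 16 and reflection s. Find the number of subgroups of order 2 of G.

17

|G| = 32 and 2 | 32, so subgroups of order 2 are possible by Lagrange.
The subgroups of order 2 are: {e, r^10s}; {e, r^11s}; {e, r^12s}; {e, r^13s}; … (17 in all).
So G has 17 subgroups of order 2.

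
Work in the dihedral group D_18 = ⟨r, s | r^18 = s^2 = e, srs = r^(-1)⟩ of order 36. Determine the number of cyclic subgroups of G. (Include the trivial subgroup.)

Each element a generates a cyclic subgroup ⟨a⟩; distinct elements may generate the same one (a cyclic group of order d has φ(d) generators).
Cyclic subgroups by order — order 1: 1; order 2: 19; order 3: 1; order 6: 1; order 9: 1; order 18: 1.
Total: 24.

24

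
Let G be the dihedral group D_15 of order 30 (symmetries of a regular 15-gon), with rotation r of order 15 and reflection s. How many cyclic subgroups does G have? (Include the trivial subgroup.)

19

Group the elements of G by the cyclic subgroup they generate; each cyclic subgroup of order d accounts for φ(d) elements.
Cyclic subgroups by order — order 1: 1; order 2: 15; order 3: 1; order 5: 1; order 15: 1.
Total: 19.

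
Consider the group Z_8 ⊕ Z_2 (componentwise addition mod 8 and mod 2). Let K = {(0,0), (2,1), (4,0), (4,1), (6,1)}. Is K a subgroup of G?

No

|K| = 5 does not divide |G| = 16, so by Lagrange K is not a subgroup.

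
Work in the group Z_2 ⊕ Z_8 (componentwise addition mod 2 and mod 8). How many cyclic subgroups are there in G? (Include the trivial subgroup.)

A cyclic subgroup of order d is generated by each of its φ(d) elements of order d, so the cyclic subgroups of order d number (#elements of order d)/φ(d).
Cyclic subgroups by order — order 1: 1; order 2: 3; order 4: 2; order 8: 2.
Total: 8.

8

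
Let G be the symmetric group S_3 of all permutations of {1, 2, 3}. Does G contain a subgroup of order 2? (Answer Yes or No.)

2 | 6. A subgroup of order 2 is {e, (1 2)}.

Yes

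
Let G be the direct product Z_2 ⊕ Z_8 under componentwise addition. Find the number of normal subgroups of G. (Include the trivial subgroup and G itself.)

11

G is abelian, so every subgroup is normal.
G has 11 subgroups in total, hence 11 normal subgroups.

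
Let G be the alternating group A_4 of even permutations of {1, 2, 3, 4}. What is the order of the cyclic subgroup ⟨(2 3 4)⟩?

3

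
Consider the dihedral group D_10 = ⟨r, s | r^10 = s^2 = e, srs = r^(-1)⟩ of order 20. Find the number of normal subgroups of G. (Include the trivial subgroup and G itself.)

G has 22 subgroups. Checking conjugation-invariance by order — order 1: 1/1 normal; order 2: 1/11 normal; order 4: 0/5 normal; order 5: 1/1 normal; order 10: 3/3 normal; order 20: 1/1 normal.
Total normal subgroups: 7.

7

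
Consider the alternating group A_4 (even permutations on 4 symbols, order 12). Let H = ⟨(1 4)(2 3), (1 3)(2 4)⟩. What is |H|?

|⟨(1 4)(2 3)⟩| = 2 and |⟨(1 3)(2 4)⟩| = 2, so |H| is a multiple of lcm(2, 2) = 2 and divides |G| = 12.
Closing under the operation: H = {e, (1 2)(3 4), (1 3)(2 4), (1 4)(2 3)}, so |H| = 4.

4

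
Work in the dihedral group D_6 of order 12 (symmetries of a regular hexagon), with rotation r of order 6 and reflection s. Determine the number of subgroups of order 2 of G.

7

|G| = 12 and 2 | 12, so subgroups of order 2 are possible by Lagrange.
The subgroups of order 2 are: {e, r^2s}; {e, r^3}; {e, r^3s}; {e, r^4s}; … (7 in all).
So G has 7 subgroups of order 2.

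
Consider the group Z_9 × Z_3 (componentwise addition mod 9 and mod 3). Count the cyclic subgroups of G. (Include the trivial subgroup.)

Group the elements of G by the cyclic subgroup they generate; each cyclic subgroup of order d accounts for φ(d) elements.
Cyclic subgroups by order — order 1: 1; order 3: 4; order 9: 3.
Total: 8.

8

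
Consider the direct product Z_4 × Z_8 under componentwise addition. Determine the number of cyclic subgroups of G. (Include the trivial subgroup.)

14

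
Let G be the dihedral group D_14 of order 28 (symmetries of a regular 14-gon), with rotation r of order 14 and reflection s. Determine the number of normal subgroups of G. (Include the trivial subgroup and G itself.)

7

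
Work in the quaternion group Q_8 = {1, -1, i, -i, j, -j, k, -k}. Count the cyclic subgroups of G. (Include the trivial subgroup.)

5

Each element a generates a cyclic subgroup ⟨a⟩; distinct elements may generate the same one (a cyclic group of order d has φ(d) generators).
Cyclic subgroups by order — order 1: 1; order 2: 1; order 4: 3.
Total: 5.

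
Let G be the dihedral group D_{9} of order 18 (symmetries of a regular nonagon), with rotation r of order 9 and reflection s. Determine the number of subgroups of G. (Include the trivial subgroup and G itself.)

16

|G| = 18, so by Lagrange every subgroup order divides 18. Divisors: 1, 2, 3, 6, 9, 18.
Subgroups by order — order 1: 1; order 2: 9; order 3: 1; order 6: 3; order 9: 1; order 18: 1.
Total: 1 + 9 + 1 + 3 + 1 + 1 = 16.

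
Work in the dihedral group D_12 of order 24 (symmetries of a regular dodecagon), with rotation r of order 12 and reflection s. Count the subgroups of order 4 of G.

7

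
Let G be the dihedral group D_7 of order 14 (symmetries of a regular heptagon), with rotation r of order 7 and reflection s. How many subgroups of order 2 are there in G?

7

|G| = 14 and 2 | 14, so subgroups of order 2 are possible by Lagrange.
The subgroups of order 2 are: {e, r^2s}; {e, r^3s}; {e, r^4s}; {e, r^5s}; … (7 in all).
So G has 7 subgroups of order 2.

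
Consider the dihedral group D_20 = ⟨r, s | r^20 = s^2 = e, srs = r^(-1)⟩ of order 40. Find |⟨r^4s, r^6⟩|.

20

|⟨r^4s⟩| = 2 and |⟨r^6⟩| = 10, so |H| is a multiple of lcm(2, 10) = 10 and divides |G| = 40.
Closing under the operation: H = {e, r^2, r^4, r^6, r^8, r^10, r^12, r^14, r^16, r^18, s, r^2s, r^4s, r^6s, r^8s, r^10s, r^12s, r^14s, r^16s, r^18s}, so |H| = 20.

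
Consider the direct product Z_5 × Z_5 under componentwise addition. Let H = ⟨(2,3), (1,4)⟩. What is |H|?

|⟨(2,3)⟩| = 5 and |⟨(1,4)⟩| = 5, so |H| is a multiple of lcm(5, 5) = 5 and divides |G| = 25.
Closing under the operation: H = {(0,0), (1,4), (2,3), (3,2), (4,1)}, so |H| = 5.

5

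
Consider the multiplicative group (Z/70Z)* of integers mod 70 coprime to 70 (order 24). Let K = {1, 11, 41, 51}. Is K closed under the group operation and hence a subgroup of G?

No

Closure fails: 51 · 41 = 61 ∉ K. So K is not a subgroup.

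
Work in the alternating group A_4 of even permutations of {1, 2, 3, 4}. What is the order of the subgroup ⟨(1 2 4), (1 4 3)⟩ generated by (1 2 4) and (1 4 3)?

12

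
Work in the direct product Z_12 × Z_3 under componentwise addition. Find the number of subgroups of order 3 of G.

4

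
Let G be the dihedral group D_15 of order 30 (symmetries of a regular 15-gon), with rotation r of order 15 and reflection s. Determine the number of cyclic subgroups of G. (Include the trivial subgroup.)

A cyclic subgroup of order d is generated by each of its φ(d) elements of order d, so the cyclic subgroups of order d number (#elements of order d)/φ(d).
Cyclic subgroups by order — order 1: 1; order 2: 15; order 3: 1; order 5: 1; order 15: 1.
Total: 19.

19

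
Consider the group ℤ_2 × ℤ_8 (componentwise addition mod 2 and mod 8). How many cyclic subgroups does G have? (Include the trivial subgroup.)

8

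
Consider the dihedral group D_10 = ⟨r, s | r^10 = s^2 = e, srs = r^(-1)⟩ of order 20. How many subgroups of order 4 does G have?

5

|G| = 20 and 4 | 20, so subgroups of order 4 are possible by Lagrange.
The subgroups of order 4 are: {e, r^5, r^2s, r^7s}; {e, r^5, r^3s, r^8s}; {e, r^5, r^4s, r^9s}; {e, r^5, s, r^5s}; … (5 in all).
So G has 5 subgroups of order 4.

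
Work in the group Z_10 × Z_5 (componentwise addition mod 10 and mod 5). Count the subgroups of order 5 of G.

6

|G| = 50 and 5 | 50, so subgroups of order 5 are possible by Lagrange.
The subgroups of order 5 are: {(0,0), (0,1), (0,2), (0,3), (0,4)}; {(0,0), (2,0), (4,0), (6,0), (8,0)}; {(0,0), (2,1), (4,2), (6,3), (8,4)}; {(0,0), (2,2), (4,4), (6,1), (8,3)}; … (6 in all).
So G has 6 subgroups of order 5.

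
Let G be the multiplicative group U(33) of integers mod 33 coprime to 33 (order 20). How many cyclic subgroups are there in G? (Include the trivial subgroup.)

8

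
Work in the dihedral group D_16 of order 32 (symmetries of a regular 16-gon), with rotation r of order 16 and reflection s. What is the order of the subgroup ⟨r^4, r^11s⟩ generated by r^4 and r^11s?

8

|⟨r^4⟩| = 4 and |⟨r^11s⟩| = 2, so |H| is a multiple of lcm(4, 2) = 4 and divides |G| = 32.
Closing under the operation: H = {e, r^4, r^8, r^12, r^3s, r^7s, r^11s, r^15s}, so |H| = 8.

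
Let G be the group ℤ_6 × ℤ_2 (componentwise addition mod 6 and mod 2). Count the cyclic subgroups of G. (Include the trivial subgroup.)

Group the elements of G by the cyclic subgroup they generate; each cyclic subgroup of order d accounts for φ(d) elements.
Cyclic subgroups by order — order 1: 1; order 2: 3; order 3: 1; order 6: 3.
Total: 8.

8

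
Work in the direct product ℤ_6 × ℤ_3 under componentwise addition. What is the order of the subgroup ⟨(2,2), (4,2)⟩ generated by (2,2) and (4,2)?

9

|⟨(2,2)⟩| = 3 and |⟨(4,2)⟩| = 3, so |H| is a multiple of lcm(3, 3) = 3 and divides |G| = 18.
Closing under the operation: H = {(0,0), (0,1), (0,2), (2,0), (2,1), (2,2), (4,0), (4,1), (4,2)}, so |H| = 9.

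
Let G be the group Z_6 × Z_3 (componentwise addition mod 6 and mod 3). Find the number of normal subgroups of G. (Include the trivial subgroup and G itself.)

12

G is abelian, so every subgroup is normal.
G has 12 subgroups in total, hence 12 normal subgroups.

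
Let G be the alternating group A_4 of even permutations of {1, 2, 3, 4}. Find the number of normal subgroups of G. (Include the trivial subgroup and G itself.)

G has 10 subgroups. Checking conjugation-invariance by order — order 1: 1/1 normal; order 2: 0/3 normal; order 3: 0/4 normal; order 4: 1/1 normal; order 12: 1/1 normal.
Total normal subgroups: 3.

3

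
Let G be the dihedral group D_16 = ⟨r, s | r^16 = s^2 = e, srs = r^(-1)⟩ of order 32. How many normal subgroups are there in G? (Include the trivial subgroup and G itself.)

8

G has 36 subgroups. Checking conjugation-invariance by order — order 1: 1/1 normal; order 2: 1/17 normal; order 4: 1/9 normal; order 8: 1/5 normal; order 16: 3/3 normal; order 32: 1/1 normal.
Total normal subgroups: 8.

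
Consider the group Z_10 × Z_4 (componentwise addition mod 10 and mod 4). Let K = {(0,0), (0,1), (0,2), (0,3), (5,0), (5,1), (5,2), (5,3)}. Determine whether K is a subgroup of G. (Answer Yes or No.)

Yes

|K| = 8 divides |G| = 40, consistent with Lagrange.
K contains the identity, every element's inverse is in K, and K is closed under +: it is a subgroup.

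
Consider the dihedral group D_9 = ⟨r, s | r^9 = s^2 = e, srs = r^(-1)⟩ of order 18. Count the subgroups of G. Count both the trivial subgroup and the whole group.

16

|G| = 18, so by Lagrange every subgroup order divides 18. Divisors: 1, 2, 3, 6, 9, 18.
Subgroups by order — order 1: 1; order 2: 9; order 3: 1; order 6: 3; order 9: 1; order 18: 1.
Total: 1 + 9 + 1 + 3 + 1 + 1 = 16.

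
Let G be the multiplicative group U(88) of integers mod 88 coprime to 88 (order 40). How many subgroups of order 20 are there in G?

7

|G| = 40 and 20 | 40, so subgroups of order 20 are possible by Lagrange.
The subgroups of order 20 are: {1, 9, 13, 15, 19, 21, 23, 25, 29, 31, 35, 43, 47, 49, 51, 61, 71, 81, 83, 85}; {1, 5, 9, 13, 17, 21, 25, 29, 37, 41, 45, 49, 53, 57, 61, 65, 69, 73, 81, 85}; {1, 3, 7, 9, 13, 21, 25, 27, 29, 39, 49, 59, 61, 63, 67, 75, 79, 81, 85, 87}; {1, 7, 9, 15, 17, 23, 25, 31, 39, 41, 47, 49, 57, 63, 65, 71, 73, 79, 81, 87}; … (7 in all).
So G has 7 subgroups of order 20.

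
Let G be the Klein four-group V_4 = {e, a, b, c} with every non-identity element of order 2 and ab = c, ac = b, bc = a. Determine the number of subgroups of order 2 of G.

3

|G| = 4 and 2 | 4, so subgroups of order 2 are possible by Lagrange.
The subgroups of order 2 are: {e, a}; {e, b}; {e, c}.
So G has 3 subgroups of order 2.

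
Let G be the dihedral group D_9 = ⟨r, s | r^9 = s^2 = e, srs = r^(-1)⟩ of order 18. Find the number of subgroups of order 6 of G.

3

|G| = 18 and 6 | 18, so subgroups of order 6 are possible by Lagrange.
The subgroups of order 6 are: {e, r^3, r^6, r^2s, r^5s, r^8s}; {e, r^3, r^6, s, r^3s, r^6s}; {e, r^3, r^6, rs, r^4s, r^7s}.
So G has 3 subgroups of order 6.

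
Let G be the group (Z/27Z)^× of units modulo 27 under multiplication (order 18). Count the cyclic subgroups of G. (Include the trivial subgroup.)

6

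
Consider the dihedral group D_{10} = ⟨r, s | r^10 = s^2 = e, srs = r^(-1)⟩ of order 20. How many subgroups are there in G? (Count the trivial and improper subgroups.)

22

|G| = 20, so by Lagrange every subgroup order divides 20. Divisors: 1, 2, 4, 5, 10, 20.
Subgroups by order — order 1: 1; order 2: 11; order 4: 5; order 5: 1; order 10: 3; order 20: 1.
Total: 1 + 11 + 5 + 1 + 3 + 1 = 22.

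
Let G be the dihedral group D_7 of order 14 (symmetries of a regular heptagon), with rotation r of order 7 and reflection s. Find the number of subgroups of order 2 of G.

|G| = 14 and 2 | 14, so subgroups of order 2 are possible by Lagrange.
The subgroups of order 2 are: {e, r^2s}; {e, r^3s}; {e, r^4s}; {e, r^5s}; … (7 in all).
So G has 7 subgroups of order 2.

7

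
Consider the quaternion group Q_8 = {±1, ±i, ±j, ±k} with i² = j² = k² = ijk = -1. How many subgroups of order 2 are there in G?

1

|G| = 8 and 2 | 8, so subgroups of order 2 are possible by Lagrange.
The subgroups of order 2 are: {1, -1}.
So G has 1 subgroup of order 2.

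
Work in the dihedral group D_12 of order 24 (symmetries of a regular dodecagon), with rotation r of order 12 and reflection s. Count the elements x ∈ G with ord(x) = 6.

The elements of order 6 are: r^2, r^10.
That's 2.

2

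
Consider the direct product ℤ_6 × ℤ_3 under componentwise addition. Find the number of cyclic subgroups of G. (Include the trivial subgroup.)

10

Each element a generates a cyclic subgroup ⟨a⟩; distinct elements may generate the same one (a cyclic group of order d has φ(d) generators).
Cyclic subgroups by order — order 1: 1; order 2: 1; order 3: 4; order 6: 4.
Total: 10.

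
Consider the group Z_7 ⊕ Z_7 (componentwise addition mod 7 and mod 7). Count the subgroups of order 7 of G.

|G| = 49 and 7 | 49, so subgroups of order 7 are possible by Lagrange.
The subgroups of order 7 are: {(0,0), (0,1), (0,2), (0,3), (0,4), (0,5), (0,6)}; {(0,0), (1,0), (2,0), (3,0), (4,0), (5,0), (6,0)}; {(0,0), (1,1), (2,2), (3,3), (4,4), (5,5), (6,6)}; {(0,0), (1,2), (2,4), (3,6), (4,1), (5,3), (6,5)}; … (8 in all).
So G has 8 subgroups of order 7.

8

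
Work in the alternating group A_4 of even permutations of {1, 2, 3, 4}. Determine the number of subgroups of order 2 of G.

|G| = 12 and 2 | 12, so subgroups of order 2 are possible by Lagrange.
The subgroups of order 2 are: {e, (1 2)(3 4)}; {e, (1 3)(2 4)}; {e, (1 4)(2 3)}.
So G has 3 subgroups of order 2.

3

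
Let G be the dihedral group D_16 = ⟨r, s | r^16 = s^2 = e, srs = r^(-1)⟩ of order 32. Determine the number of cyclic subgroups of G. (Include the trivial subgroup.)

Group the elements of G by the cyclic subgroup they generate; each cyclic subgroup of order d accounts for φ(d) elements.
Cyclic subgroups by order — order 1: 1; order 2: 17; order 4: 1; order 8: 1; order 16: 1.
Total: 21.

21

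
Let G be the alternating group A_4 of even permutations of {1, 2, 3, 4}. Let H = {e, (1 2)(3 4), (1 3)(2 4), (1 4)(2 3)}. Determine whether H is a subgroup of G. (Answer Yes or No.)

|H| = 4 divides |G| = 12, consistent with Lagrange.
H contains the identity, every element's inverse is in H, and H is closed under ∘: it is a subgroup.

Yes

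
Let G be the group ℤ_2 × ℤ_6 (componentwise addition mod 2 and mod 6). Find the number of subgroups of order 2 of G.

|G| = 12 and 2 | 12, so subgroups of order 2 are possible by Lagrange.
The subgroups of order 2 are: {(0,0), (0,3)}; {(0,0), (1,0)}; {(0,0), (1,3)}.
So G has 3 subgroups of order 2.

3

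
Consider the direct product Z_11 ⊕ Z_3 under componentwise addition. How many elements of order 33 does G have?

20

An element (a,b) has order lcm(ord(a), ord(b)); count pairs with lcm equal to 33.
Enumerating gives 20 such elements.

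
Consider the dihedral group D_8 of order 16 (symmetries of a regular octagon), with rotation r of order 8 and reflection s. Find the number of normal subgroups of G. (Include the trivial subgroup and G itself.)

G has 19 subgroups. Checking conjugation-invariance by order — order 1: 1/1 normal; order 2: 1/9 normal; order 4: 1/5 normal; order 8: 3/3 normal; order 16: 1/1 normal.
Total normal subgroups: 7.

7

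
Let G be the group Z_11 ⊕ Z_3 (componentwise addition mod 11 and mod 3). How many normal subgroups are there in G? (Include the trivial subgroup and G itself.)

4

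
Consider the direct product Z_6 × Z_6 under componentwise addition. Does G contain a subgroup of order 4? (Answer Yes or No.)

4 | 36. A subgroup of order 4 is {(0,0), (0,3), (3,0), (3,3)}.

Yes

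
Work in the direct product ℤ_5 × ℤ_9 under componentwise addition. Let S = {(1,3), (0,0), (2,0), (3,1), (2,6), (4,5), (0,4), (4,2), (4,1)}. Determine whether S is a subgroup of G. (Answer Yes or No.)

No

(0,4) ∈ S but its inverse (0,5) ∉ S, so S is not a subgroup.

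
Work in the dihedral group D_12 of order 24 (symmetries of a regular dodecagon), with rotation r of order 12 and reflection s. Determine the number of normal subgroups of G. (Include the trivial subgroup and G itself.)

G has 34 subgroups. Checking conjugation-invariance by order — order 1: 1/1 normal; order 2: 1/13 normal; order 3: 1/1 normal; order 4: 1/7 normal; order 6: 1/5 normal; order 8: 0/3 normal; order 12: 3/3 normal; order 24: 1/1 normal.
Total normal subgroups: 9.

9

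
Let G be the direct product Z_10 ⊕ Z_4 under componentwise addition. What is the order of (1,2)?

10

The order of (1,2) in Z_10 × Z_4 is lcm(ord(1) in Z_10, ord(2) in Z_4).
ord(1) = 10 and ord(2) = 2, so |⟨(1,2)⟩| = lcm(10, 2) = 10.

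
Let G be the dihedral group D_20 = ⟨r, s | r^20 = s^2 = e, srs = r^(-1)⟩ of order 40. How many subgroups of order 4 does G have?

|G| = 40 and 4 | 40, so subgroups of order 4 are possible by Lagrange.
The subgroups of order 4 are: {e, r^10, s, r^10s}; {e, r^10, rs, r^11s}; {e, r^10, r^2s, r^12s}; {e, r^10, r^3s, r^13s}; … (11 in all).
So G has 11 subgroups of order 4.

11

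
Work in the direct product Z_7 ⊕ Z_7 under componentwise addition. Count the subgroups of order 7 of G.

8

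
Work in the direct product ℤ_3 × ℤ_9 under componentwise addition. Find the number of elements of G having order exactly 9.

An element (a,b) has order lcm(ord(a), ord(b)); count pairs with lcm equal to 9.
Enumerating gives 18 such elements.

18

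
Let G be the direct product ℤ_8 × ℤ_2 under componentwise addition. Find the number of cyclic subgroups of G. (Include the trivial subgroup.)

Each element a generates a cyclic subgroup ⟨a⟩; distinct elements may generate the same one (a cyclic group of order d has φ(d) generators).
Cyclic subgroups by order — order 1: 1; order 2: 3; order 4: 2; order 8: 2.
Total: 8.

8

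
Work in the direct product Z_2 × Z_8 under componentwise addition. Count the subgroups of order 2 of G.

|G| = 16 and 2 | 16, so subgroups of order 2 are possible by Lagrange.
The subgroups of order 2 are: {(0,0), (0,4)}; {(0,0), (1,0)}; {(0,0), (1,4)}.
So G has 3 subgroups of order 2.

3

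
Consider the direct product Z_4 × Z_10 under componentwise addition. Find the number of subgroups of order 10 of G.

|G| = 40 and 10 | 40, so subgroups of order 10 are possible by Lagrange.
The subgroups of order 10 are: {(0,0), (0,1), (0,2), (0,3), (0,4), (0,5), (0,6), (0,7), (0,8), (0,9)}; {(0,0), (0,2), (0,4), (0,6), (0,8), (2,0), (2,2), (2,4), (2,6), (2,8)}; {(0,0), (0,2), (0,4), (0,6), (0,8), (2,1), (2,3), (2,5), (2,7), (2,9)}.
So G has 3 subgroups of order 10.

3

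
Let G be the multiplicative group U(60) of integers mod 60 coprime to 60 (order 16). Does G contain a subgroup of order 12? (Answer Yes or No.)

12 does not divide |G| = 16, so by Lagrange no subgroup of order 12 exists.

No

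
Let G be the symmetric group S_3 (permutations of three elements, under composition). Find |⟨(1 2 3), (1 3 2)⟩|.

|⟨(1 2 3)⟩| = 3 and |⟨(1 3 2)⟩| = 3, so |H| is a multiple of lcm(3, 3) = 3 and divides |G| = 6.
Closing under the operation: H = {e, (1 2 3), (1 3 2)}, so |H| = 3.

3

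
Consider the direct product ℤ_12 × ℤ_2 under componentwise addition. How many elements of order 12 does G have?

An element (a,b) has order lcm(ord(a), ord(b)); count pairs with lcm equal to 12.
Enumerating gives 8 such elements.

8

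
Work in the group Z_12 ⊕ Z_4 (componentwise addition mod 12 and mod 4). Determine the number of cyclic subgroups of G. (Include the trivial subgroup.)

Each element a generates a cyclic subgroup ⟨a⟩; distinct elements may generate the same one (a cyclic group of order d has φ(d) generators).
Cyclic subgroups by order — order 1: 1; order 2: 3; order 3: 1; order 4: 6; order 6: 3; order 12: 6.
Total: 20.

20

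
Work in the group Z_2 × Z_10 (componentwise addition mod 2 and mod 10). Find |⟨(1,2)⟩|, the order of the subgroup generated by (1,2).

The order of (1,2) in Z_2 × Z_10 is lcm(ord(1) in Z_2, ord(2) in Z_10).
ord(1) = 2 and ord(2) = 5, so |⟨(1,2)⟩| = lcm(2, 5) = 10.

10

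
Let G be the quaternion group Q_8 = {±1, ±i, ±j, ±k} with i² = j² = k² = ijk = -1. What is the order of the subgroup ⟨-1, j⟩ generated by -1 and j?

4

|⟨-1⟩| = 2 and |⟨j⟩| = 4, so |H| is a multiple of lcm(2, 4) = 4 and divides |G| = 8.
Closing under the operation: H = {1, -1, j, -j}, so |H| = 4.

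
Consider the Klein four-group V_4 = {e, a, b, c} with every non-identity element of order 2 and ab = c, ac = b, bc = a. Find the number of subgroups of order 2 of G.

3

|G| = 4 and 2 | 4, so subgroups of order 2 are possible by Lagrange.
The subgroups of order 2 are: {e, a}; {e, b}; {e, c}.
So G has 3 subgroups of order 2.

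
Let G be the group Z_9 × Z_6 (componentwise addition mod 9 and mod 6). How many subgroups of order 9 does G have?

|G| = 54 and 9 | 54, so subgroups of order 9 are possible by Lagrange.
The subgroups of order 9 are: {(0,0), (0,2), (0,4), (3,0), (3,2), (3,4), (6,0), (6,2), (6,4)}; {(0,0), (1,0), (2,0), (3,0), (4,0), (5,0), (6,0), (7,0), (8,0)}; {(0,0), (1,2), (2,4), (3,0), (4,2), (5,4), (6,0), (7,2), (8,4)}; {(0,0), (1,4), (2,2), (3,0), (4,4), (5,2), (6,0), (7,4), (8,2)}.
So G has 4 subgroups of order 9.

4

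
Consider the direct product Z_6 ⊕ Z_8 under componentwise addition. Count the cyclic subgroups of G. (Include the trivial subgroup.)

Group the elements of G by the cyclic subgroup they generate; each cyclic subgroup of order d accounts for φ(d) elements.
Cyclic subgroups by order — order 1: 1; order 2: 3; order 3: 1; order 4: 2; order 6: 3; order 8: 2; order 12: 2; order 24: 2.
Total: 16.

16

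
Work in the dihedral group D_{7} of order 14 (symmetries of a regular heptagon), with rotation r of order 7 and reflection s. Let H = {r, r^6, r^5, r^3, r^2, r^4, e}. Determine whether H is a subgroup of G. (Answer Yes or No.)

Yes

|H| = 7 divides |G| = 14, consistent with Lagrange.
H contains the identity, every element's inverse is in H, and H is closed under ·: it is a subgroup.
In fact H = ⟨r^4⟩.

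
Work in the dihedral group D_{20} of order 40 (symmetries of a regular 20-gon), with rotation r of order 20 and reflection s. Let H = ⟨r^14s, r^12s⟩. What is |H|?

|⟨r^14s⟩| = 2 and |⟨r^12s⟩| = 2, so |H| is a multiple of lcm(2, 2) = 2 and divides |G| = 40.
Closing under the operation: H = {e, r^2, r^4, r^6, r^8, r^10, r^12, r^14, r^16, r^18, s, r^2s, r^4s, r^6s, r^8s, r^10s, r^12s, r^14s, r^16s, r^18s}, so |H| = 20.

20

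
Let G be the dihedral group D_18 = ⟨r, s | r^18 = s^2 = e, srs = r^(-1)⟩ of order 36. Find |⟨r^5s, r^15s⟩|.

18

|⟨r^5s⟩| = 2 and |⟨r^15s⟩| = 2, so |H| is a multiple of lcm(2, 2) = 2 and divides |G| = 36.
Closing under the operation: H = {e, r^2, r^4, r^6, r^8, r^10, r^12, r^14, r^16, rs, r^3s, r^5s, r^7s, r^9s, r^11s, r^13s, r^15s, r^17s}, so |H| = 18.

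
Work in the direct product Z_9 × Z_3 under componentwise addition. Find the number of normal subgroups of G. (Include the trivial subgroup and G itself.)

10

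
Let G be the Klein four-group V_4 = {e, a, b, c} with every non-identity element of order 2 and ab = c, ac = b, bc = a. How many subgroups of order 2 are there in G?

|G| = 4 and 2 | 4, so subgroups of order 2 are possible by Lagrange.
The subgroups of order 2 are: {e, a}; {e, b}; {e, c}.
So G has 3 subgroups of order 2.

3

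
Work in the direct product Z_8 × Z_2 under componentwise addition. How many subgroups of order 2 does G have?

|G| = 16 and 2 | 16, so subgroups of order 2 are possible by Lagrange.
The subgroups of order 2 are: {(0,0), (0,1)}; {(0,0), (4,0)}; {(0,0), (4,1)}.
So G has 3 subgroups of order 2.

3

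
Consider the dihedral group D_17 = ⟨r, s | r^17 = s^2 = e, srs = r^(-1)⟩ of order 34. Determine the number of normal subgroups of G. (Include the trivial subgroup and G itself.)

3

G has 20 subgroups. Checking conjugation-invariance by order — order 1: 1/1 normal; order 2: 0/17 normal; order 17: 1/1 normal; order 34: 1/1 normal.
Total normal subgroups: 3.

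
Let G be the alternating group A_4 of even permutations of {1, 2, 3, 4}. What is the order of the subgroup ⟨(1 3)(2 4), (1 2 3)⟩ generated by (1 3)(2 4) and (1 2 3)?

12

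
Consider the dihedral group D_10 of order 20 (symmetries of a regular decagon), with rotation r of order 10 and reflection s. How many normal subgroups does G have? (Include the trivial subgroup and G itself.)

7

G has 22 subgroups. Checking conjugation-invariance by order — order 1: 1/1 normal; order 2: 1/11 normal; order 4: 0/5 normal; order 5: 1/1 normal; order 10: 3/3 normal; order 20: 1/1 normal.
Total normal subgroups: 7.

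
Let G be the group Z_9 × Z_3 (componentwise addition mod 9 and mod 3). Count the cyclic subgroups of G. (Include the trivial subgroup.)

8

Each element a generates a cyclic subgroup ⟨a⟩; distinct elements may generate the same one (a cyclic group of order d has φ(d) generators).
Cyclic subgroups by order — order 1: 1; order 3: 4; order 9: 3.
Total: 8.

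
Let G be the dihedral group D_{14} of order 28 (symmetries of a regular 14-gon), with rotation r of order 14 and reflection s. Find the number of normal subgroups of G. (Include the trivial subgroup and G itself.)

7

G has 28 subgroups. Checking conjugation-invariance by order — order 1: 1/1 normal; order 2: 1/15 normal; order 4: 0/7 normal; order 7: 1/1 normal; order 14: 3/3 normal; order 28: 1/1 normal.
Total normal subgroups: 7.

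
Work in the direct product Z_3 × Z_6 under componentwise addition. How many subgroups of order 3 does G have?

|G| = 18 and 3 | 18, so subgroups of order 3 are possible by Lagrange.
The subgroups of order 3 are: {(0,0), (0,2), (0,4)}; {(0,0), (1,0), (2,0)}; {(0,0), (1,2), (2,4)}; {(0,0), (1,4), (2,2)}.
So G has 4 subgroups of order 3.

4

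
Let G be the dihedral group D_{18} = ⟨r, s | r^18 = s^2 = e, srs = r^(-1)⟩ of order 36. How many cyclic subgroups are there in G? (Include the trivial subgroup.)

Group the elements of G by the cyclic subgroup they generate; each cyclic subgroup of order d accounts for φ(d) elements.
Cyclic subgroups by order — order 1: 1; order 2: 19; order 3: 1; order 6: 1; order 9: 1; order 18: 1.
Total: 24.

24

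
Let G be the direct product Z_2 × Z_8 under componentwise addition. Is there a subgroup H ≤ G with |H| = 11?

No

11 does not divide |G| = 16, so by Lagrange no subgroup of order 11 exists.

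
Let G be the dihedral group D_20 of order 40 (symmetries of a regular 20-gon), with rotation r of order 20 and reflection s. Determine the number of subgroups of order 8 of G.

|G| = 40 and 8 | 40, so subgroups of order 8 are possible by Lagrange.
The subgroups of order 8 are: {e, r^5, r^10, r^15, s, r^5s, r^10s, r^15s}; {e, r^5, r^10, r^15, rs, r^6s, r^11s, r^16s}; {e, r^5, r^10, r^15, r^2s, r^7s, r^12s, r^17s}; {e, r^5, r^10, r^15, r^3s, r^8s, r^13s, r^18s}; … (5 in all).
So G has 5 subgroups of order 8.

5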